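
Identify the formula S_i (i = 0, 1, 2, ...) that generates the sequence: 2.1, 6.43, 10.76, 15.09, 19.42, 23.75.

Check differences: 6.43 - 2.1 = 4.33
10.76 - 6.43 = 4.33
Common difference d = 4.33.
First term a = 2.1.
Formula: S_i = 2.10 + 4.33*i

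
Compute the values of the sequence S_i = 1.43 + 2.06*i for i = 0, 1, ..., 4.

This is an arithmetic sequence.
i=0: S_0 = 1.43 + 2.06*0 = 1.43
i=1: S_1 = 1.43 + 2.06*1 = 3.49
i=2: S_2 = 1.43 + 2.06*2 = 5.55
i=3: S_3 = 1.43 + 2.06*3 = 7.61
i=4: S_4 = 1.43 + 2.06*4 = 9.67
The first 5 terms are: [1.43, 3.49, 5.55, 7.61, 9.67]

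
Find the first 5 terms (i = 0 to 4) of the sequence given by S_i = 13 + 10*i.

This is an arithmetic sequence.
i=0: S_0 = 13 + 10*0 = 13
i=1: S_1 = 13 + 10*1 = 23
i=2: S_2 = 13 + 10*2 = 33
i=3: S_3 = 13 + 10*3 = 43
i=4: S_4 = 13 + 10*4 = 53
The first 5 terms are: [13, 23, 33, 43, 53]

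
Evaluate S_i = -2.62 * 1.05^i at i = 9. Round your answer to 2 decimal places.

S_9 = -2.62 * 1.05^9 ≈ -2.62 * 1.5513 ≈ -4.06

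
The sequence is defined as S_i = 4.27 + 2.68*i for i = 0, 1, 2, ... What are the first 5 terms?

This is an arithmetic sequence.
i=0: S_0 = 4.27 + 2.68*0 = 4.27
i=1: S_1 = 4.27 + 2.68*1 = 6.95
i=2: S_2 = 4.27 + 2.68*2 = 9.63
i=3: S_3 = 4.27 + 2.68*3 = 12.31
i=4: S_4 = 4.27 + 2.68*4 = 14.99
The first 5 terms are: [4.27, 6.95, 9.63, 12.31, 14.99]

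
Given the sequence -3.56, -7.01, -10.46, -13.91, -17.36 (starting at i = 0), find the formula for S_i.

Check differences: -7.01 - -3.56 = -3.45
-10.46 - -7.01 = -3.45
Common difference d = -3.45.
First term a = -3.56.
Formula: S_i = -3.56 - 3.45*i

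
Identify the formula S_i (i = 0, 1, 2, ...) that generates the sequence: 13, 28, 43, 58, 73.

Check differences: 28 - 13 = 15
43 - 28 = 15
Common difference d = 15.
First term a = 13.
Formula: S_i = 13 + 15*i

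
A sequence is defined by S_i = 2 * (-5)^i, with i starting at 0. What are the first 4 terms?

This is a geometric sequence.
i=0: S_0 = 2 * (-5)^0 = 2
i=1: S_1 = 2 * (-5)^1 = -10
i=2: S_2 = 2 * (-5)^2 = 50
i=3: S_3 = 2 * (-5)^3 = -250
The first 4 terms are: [2, -10, 50, -250]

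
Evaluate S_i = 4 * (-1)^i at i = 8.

S_8 = 4 * (-1)^8 = 4 * 1 = 4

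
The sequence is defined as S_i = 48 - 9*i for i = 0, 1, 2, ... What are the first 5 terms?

This is an arithmetic sequence.
i=0: S_0 = 48 + -9*0 = 48
i=1: S_1 = 48 + -9*1 = 39
i=2: S_2 = 48 + -9*2 = 30
i=3: S_3 = 48 + -9*3 = 21
i=4: S_4 = 48 + -9*4 = 12
The first 5 terms are: [48, 39, 30, 21, 12]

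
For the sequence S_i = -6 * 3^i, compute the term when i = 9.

S_9 = -6 * 3^9 = -6 * 19683 = -118098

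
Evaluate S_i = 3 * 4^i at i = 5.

S_5 = 3 * 4^5 = 3 * 1024 = 3072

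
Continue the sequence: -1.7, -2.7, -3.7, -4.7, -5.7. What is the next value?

Differences: -2.7 - -1.7 = -1.0
This is an arithmetic sequence with common difference d = -1.0.
Next term = -5.7 + -1.0 = -6.7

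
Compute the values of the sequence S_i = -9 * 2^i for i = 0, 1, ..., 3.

This is a geometric sequence.
i=0: S_0 = -9 * 2^0 = -9
i=1: S_1 = -9 * 2^1 = -18
i=2: S_2 = -9 * 2^2 = -36
i=3: S_3 = -9 * 2^3 = -72
The first 4 terms are: [-9, -18, -36, -72]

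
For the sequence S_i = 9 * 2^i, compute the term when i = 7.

S_7 = 9 * 2^7 = 9 * 128 = 1152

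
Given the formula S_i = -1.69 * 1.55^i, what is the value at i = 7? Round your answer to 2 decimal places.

S_7 = -1.69 * 1.55^7 ≈ -1.69 * 21.4942 ≈ -36.33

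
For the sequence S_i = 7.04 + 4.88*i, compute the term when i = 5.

S_5 = 7.04 + 4.88*5 = 7.04 + 24.4 = 31.44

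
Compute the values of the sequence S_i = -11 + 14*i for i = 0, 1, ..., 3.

This is an arithmetic sequence.
i=0: S_0 = -11 + 14*0 = -11
i=1: S_1 = -11 + 14*1 = 3
i=2: S_2 = -11 + 14*2 = 17
i=3: S_3 = -11 + 14*3 = 31
The first 4 terms are: [-11, 3, 17, 31]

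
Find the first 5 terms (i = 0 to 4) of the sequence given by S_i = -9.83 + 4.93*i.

This is an arithmetic sequence.
i=0: S_0 = -9.83 + 4.93*0 = -9.83
i=1: S_1 = -9.83 + 4.93*1 = -4.9
i=2: S_2 = -9.83 + 4.93*2 = 0.03
i=3: S_3 = -9.83 + 4.93*3 = 4.96
i=4: S_4 = -9.83 + 4.93*4 = 9.89
The first 5 terms are: [-9.83, -4.9, 0.03, 4.96, 9.89]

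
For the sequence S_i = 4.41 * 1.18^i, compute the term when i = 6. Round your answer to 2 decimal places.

S_6 = 4.41 * 1.18^6 ≈ 4.41 * 2.6996 ≈ 11.91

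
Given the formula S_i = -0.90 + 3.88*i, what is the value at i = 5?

S_5 = -0.9 + 3.88*5 = -0.9 + 19.4 = 18.5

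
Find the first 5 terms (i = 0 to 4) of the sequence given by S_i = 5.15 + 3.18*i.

This is an arithmetic sequence.
i=0: S_0 = 5.15 + 3.18*0 = 5.15
i=1: S_1 = 5.15 + 3.18*1 = 8.33
i=2: S_2 = 5.15 + 3.18*2 = 11.51
i=3: S_3 = 5.15 + 3.18*3 = 14.69
i=4: S_4 = 5.15 + 3.18*4 = 17.87
The first 5 terms are: [5.15, 8.33, 11.51, 14.69, 17.87]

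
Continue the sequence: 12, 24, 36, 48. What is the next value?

Differences: 24 - 12 = 12
This is an arithmetic sequence with common difference d = 12.
Next term = 48 + 12 = 60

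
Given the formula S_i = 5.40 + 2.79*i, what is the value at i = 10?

S_10 = 5.4 + 2.79*10 = 5.4 + 27.9 = 33.3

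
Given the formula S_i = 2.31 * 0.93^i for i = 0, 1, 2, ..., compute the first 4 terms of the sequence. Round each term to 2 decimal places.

This is a geometric sequence.
i=0: S_0 = 2.31 * 0.93^0 = 2.31
i=1: S_1 = 2.31 * 0.93^1 ≈ 2.15
i=2: S_2 = 2.31 * 0.93^2 ≈ 2.0
i=3: S_3 = 2.31 * 0.93^3 ≈ 1.86
The first 4 terms are: [2.31, 2.15, 2.0, 1.86]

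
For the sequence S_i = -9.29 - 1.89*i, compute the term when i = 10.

S_10 = -9.29 + -1.89*10 = -9.29 + -18.9 = -28.19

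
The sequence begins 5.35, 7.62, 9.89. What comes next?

Differences: 7.62 - 5.35 = 2.27
This is an arithmetic sequence with common difference d = 2.27.
Next term = 9.89 + 2.27 = 12.16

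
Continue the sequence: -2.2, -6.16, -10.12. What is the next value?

Differences: -6.16 - -2.2 = -3.96
This is an arithmetic sequence with common difference d = -3.96.
Next term = -10.12 + -3.96 = -14.08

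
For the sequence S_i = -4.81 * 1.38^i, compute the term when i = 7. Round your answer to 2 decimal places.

S_7 = -4.81 * 1.38^7 ≈ -4.81 * 9.5313 ≈ -45.85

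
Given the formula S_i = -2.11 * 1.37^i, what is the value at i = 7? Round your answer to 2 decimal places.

S_7 = -2.11 * 1.37^7 ≈ -2.11 * 9.0582 ≈ -19.11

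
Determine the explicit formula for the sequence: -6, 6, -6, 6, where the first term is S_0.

Check ratios: 6 / -6 = -1.0
Common ratio r = -1.
First term a = -6.
Formula: S_i = -6 * (-1)^i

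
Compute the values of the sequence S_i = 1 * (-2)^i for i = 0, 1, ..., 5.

This is a geometric sequence.
i=0: S_0 = 1 * (-2)^0 = 1
i=1: S_1 = 1 * (-2)^1 = -2
i=2: S_2 = 1 * (-2)^2 = 4
i=3: S_3 = 1 * (-2)^3 = -8
i=4: S_4 = 1 * (-2)^4 = 16
i=5: S_5 = 1 * (-2)^5 = -32
The first 6 terms are: [1, -2, 4, -8, 16, -32]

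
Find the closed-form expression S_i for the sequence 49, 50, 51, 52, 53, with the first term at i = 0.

Check differences: 50 - 49 = 1
51 - 50 = 1
Common difference d = 1.
First term a = 49.
Formula: S_i = 49 + 1*i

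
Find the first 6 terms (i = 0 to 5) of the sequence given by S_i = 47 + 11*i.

This is an arithmetic sequence.
i=0: S_0 = 47 + 11*0 = 47
i=1: S_1 = 47 + 11*1 = 58
i=2: S_2 = 47 + 11*2 = 69
i=3: S_3 = 47 + 11*3 = 80
i=4: S_4 = 47 + 11*4 = 91
i=5: S_5 = 47 + 11*5 = 102
The first 6 terms are: [47, 58, 69, 80, 91, 102]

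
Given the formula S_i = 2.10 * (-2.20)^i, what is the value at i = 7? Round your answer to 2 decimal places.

S_7 = 2.1 * (-2.2)^7 ≈ 2.1 * -249.4358 ≈ -523.82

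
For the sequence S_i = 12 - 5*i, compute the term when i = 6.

S_6 = 12 + -5*6 = 12 + -30 = -18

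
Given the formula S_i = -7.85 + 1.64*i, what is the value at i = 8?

S_8 = -7.85 + 1.64*8 = -7.85 + 13.12 = 5.27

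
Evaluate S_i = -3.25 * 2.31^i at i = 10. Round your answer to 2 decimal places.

S_10 = -3.25 * 2.31^10 ≈ -3.25 * 4326.3316 ≈ -14060.58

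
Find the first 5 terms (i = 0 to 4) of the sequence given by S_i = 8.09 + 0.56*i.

This is an arithmetic sequence.
i=0: S_0 = 8.09 + 0.56*0 = 8.09
i=1: S_1 = 8.09 + 0.56*1 = 8.65
i=2: S_2 = 8.09 + 0.56*2 = 9.21
i=3: S_3 = 8.09 + 0.56*3 = 9.77
i=4: S_4 = 8.09 + 0.56*4 = 10.33
The first 5 terms are: [8.09, 8.65, 9.21, 9.77, 10.33]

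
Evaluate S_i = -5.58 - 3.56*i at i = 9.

S_9 = -5.58 + -3.56*9 = -5.58 + -32.04 = -37.62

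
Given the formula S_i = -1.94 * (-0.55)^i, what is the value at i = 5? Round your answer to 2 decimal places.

S_5 = -1.94 * (-0.55)^5 ≈ -1.94 * -0.0503 ≈ 0.1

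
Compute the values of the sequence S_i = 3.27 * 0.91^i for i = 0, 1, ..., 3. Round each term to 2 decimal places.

This is a geometric sequence.
i=0: S_0 = 3.27 * 0.91^0 = 3.27
i=1: S_1 = 3.27 * 0.91^1 ≈ 2.98
i=2: S_2 = 3.27 * 0.91^2 ≈ 2.71
i=3: S_3 = 3.27 * 0.91^3 ≈ 2.46
The first 4 terms are: [3.27, 2.98, 2.71, 2.46]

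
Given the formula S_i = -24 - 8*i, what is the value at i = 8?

S_8 = -24 + -8*8 = -24 + -64 = -88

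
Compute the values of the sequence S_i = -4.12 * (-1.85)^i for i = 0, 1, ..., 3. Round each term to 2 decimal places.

This is a geometric sequence.
i=0: S_0 = -4.12 * (-1.85)^0 = -4.12
i=1: S_1 = -4.12 * (-1.85)^1 ≈ 7.62
i=2: S_2 = -4.12 * (-1.85)^2 ≈ -14.1
i=3: S_3 = -4.12 * (-1.85)^3 ≈ 26.09
The first 4 terms are: [-4.12, 7.62, -14.1, 26.09]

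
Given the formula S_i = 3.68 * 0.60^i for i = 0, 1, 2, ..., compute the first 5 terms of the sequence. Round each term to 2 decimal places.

This is a geometric sequence.
i=0: S_0 = 3.68 * 0.6^0 = 3.68
i=1: S_1 = 3.68 * 0.6^1 ≈ 2.21
i=2: S_2 = 3.68 * 0.6^2 ≈ 1.32
i=3: S_3 = 3.68 * 0.6^3 ≈ 0.79
i=4: S_4 = 3.68 * 0.6^4 ≈ 0.48
The first 5 terms are: [3.68, 2.21, 1.32, 0.79, 0.48]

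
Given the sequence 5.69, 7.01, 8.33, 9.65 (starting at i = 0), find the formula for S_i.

Check differences: 7.01 - 5.69 = 1.32
8.33 - 7.01 = 1.32
Common difference d = 1.32.
First term a = 5.69.
Formula: S_i = 5.69 + 1.32*i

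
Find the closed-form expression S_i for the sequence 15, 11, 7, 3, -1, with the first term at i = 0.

Check differences: 11 - 15 = -4
7 - 11 = -4
Common difference d = -4.
First term a = 15.
Formula: S_i = 15 - 4*i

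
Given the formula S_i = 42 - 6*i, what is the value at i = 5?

S_5 = 42 + -6*5 = 42 + -30 = 12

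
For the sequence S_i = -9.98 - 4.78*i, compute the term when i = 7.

S_7 = -9.98 + -4.78*7 = -9.98 + -33.46 = -43.44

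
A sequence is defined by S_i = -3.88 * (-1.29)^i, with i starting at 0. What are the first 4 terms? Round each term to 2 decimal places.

This is a geometric sequence.
i=0: S_0 = -3.88 * (-1.29)^0 = -3.88
i=1: S_1 = -3.88 * (-1.29)^1 ≈ 5.01
i=2: S_2 = -3.88 * (-1.29)^2 ≈ -6.46
i=3: S_3 = -3.88 * (-1.29)^3 ≈ 8.33
The first 4 terms are: [-3.88, 5.01, -6.46, 8.33]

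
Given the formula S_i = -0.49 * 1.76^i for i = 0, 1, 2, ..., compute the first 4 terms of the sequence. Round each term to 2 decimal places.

This is a geometric sequence.
i=0: S_0 = -0.49 * 1.76^0 = -0.49
i=1: S_1 = -0.49 * 1.76^1 ≈ -0.86
i=2: S_2 = -0.49 * 1.76^2 ≈ -1.52
i=3: S_3 = -0.49 * 1.76^3 ≈ -2.67
The first 4 terms are: [-0.49, -0.86, -1.52, -2.67]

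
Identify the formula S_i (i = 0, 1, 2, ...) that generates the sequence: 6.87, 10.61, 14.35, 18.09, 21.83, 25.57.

Check differences: 10.61 - 6.87 = 3.74
14.35 - 10.61 = 3.74
Common difference d = 3.74.
First term a = 6.87.
Formula: S_i = 6.87 + 3.74*i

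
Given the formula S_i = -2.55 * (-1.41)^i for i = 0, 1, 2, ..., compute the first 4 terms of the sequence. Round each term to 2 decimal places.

This is a geometric sequence.
i=0: S_0 = -2.55 * (-1.41)^0 = -2.55
i=1: S_1 = -2.55 * (-1.41)^1 ≈ 3.6
i=2: S_2 = -2.55 * (-1.41)^2 ≈ -5.07
i=3: S_3 = -2.55 * (-1.41)^3 ≈ 7.15
The first 4 terms are: [-2.55, 3.6, -5.07, 7.15]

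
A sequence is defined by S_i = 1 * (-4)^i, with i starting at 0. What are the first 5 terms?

This is a geometric sequence.
i=0: S_0 = 1 * (-4)^0 = 1
i=1: S_1 = 1 * (-4)^1 = -4
i=2: S_2 = 1 * (-4)^2 = 16
i=3: S_3 = 1 * (-4)^3 = -64
i=4: S_4 = 1 * (-4)^4 = 256
The first 5 terms are: [1, -4, 16, -64, 256]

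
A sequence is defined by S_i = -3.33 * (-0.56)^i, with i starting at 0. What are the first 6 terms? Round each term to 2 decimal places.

This is a geometric sequence.
i=0: S_0 = -3.33 * (-0.56)^0 = -3.33
i=1: S_1 = -3.33 * (-0.56)^1 ≈ 1.86
i=2: S_2 = -3.33 * (-0.56)^2 ≈ -1.04
i=3: S_3 = -3.33 * (-0.56)^3 ≈ 0.58
i=4: S_4 = -3.33 * (-0.56)^4 ≈ -0.33
i=5: S_5 = -3.33 * (-0.56)^5 ≈ 0.18
The first 6 terms are: [-3.33, 1.86, -1.04, 0.58, -0.33, 0.18]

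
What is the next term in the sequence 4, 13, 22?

Differences: 13 - 4 = 9
This is an arithmetic sequence with common difference d = 9.
Next term = 22 + 9 = 31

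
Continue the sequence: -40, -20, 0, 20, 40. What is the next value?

Differences: -20 - -40 = 20
This is an arithmetic sequence with common difference d = 20.
Next term = 40 + 20 = 60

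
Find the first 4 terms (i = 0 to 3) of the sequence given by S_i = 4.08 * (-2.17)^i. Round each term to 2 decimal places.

This is a geometric sequence.
i=0: S_0 = 4.08 * (-2.17)^0 = 4.08
i=1: S_1 = 4.08 * (-2.17)^1 ≈ -8.85
i=2: S_2 = 4.08 * (-2.17)^2 ≈ 19.21
i=3: S_3 = 4.08 * (-2.17)^3 ≈ -41.69
The first 4 terms are: [4.08, -8.85, 19.21, -41.69]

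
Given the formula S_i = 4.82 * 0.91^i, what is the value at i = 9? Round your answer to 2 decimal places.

S_9 = 4.82 * 0.91^9 ≈ 4.82 * 0.4279 ≈ 2.06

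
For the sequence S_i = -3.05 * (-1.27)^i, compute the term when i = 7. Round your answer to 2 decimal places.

S_7 = -3.05 * (-1.27)^7 ≈ -3.05 * -5.3288 ≈ 16.25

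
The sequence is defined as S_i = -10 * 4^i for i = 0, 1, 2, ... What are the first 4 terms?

This is a geometric sequence.
i=0: S_0 = -10 * 4^0 = -10
i=1: S_1 = -10 * 4^1 = -40
i=2: S_2 = -10 * 4^2 = -160
i=3: S_3 = -10 * 4^3 = -640
The first 4 terms are: [-10, -40, -160, -640]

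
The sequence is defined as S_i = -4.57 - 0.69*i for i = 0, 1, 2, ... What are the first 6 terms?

This is an arithmetic sequence.
i=0: S_0 = -4.57 + -0.69*0 = -4.57
i=1: S_1 = -4.57 + -0.69*1 = -5.26
i=2: S_2 = -4.57 + -0.69*2 = -5.95
i=3: S_3 = -4.57 + -0.69*3 = -6.64
i=4: S_4 = -4.57 + -0.69*4 = -7.33
i=5: S_5 = -4.57 + -0.69*5 = -8.02
The first 6 terms are: [-4.57, -5.26, -5.95, -6.64, -7.33, -8.02]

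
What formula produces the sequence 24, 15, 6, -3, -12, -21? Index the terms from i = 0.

Check differences: 15 - 24 = -9
6 - 15 = -9
Common difference d = -9.
First term a = 24.
Formula: S_i = 24 - 9*i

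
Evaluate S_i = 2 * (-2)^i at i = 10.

S_10 = 2 * (-2)^10 = 2 * 1024 = 2048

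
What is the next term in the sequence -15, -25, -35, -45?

Differences: -25 - -15 = -10
This is an arithmetic sequence with common difference d = -10.
Next term = -45 + -10 = -55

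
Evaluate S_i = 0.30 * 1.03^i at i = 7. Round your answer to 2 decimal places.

S_7 = 0.3 * 1.03^7 ≈ 0.3 * 1.2299 ≈ 0.37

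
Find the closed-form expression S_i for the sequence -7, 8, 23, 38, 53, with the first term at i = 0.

Check differences: 8 - -7 = 15
23 - 8 = 15
Common difference d = 15.
First term a = -7.
Formula: S_i = -7 + 15*i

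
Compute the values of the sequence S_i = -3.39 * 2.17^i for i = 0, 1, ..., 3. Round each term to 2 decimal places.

This is a geometric sequence.
i=0: S_0 = -3.39 * 2.17^0 = -3.39
i=1: S_1 = -3.39 * 2.17^1 ≈ -7.36
i=2: S_2 = -3.39 * 2.17^2 ≈ -15.96
i=3: S_3 = -3.39 * 2.17^3 ≈ -34.64
The first 4 terms are: [-3.39, -7.36, -15.96, -34.64]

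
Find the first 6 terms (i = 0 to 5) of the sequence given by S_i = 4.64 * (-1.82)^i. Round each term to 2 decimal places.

This is a geometric sequence.
i=0: S_0 = 4.64 * (-1.82)^0 = 4.64
i=1: S_1 = 4.64 * (-1.82)^1 ≈ -8.44
i=2: S_2 = 4.64 * (-1.82)^2 ≈ 15.37
i=3: S_3 = 4.64 * (-1.82)^3 ≈ -27.97
i=4: S_4 = 4.64 * (-1.82)^4 ≈ 50.91
i=5: S_5 = 4.64 * (-1.82)^5 ≈ -92.66
The first 6 terms are: [4.64, -8.44, 15.37, -27.97, 50.91, -92.66]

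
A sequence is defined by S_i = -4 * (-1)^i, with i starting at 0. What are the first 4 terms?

This is a geometric sequence.
i=0: S_0 = -4 * (-1)^0 = -4
i=1: S_1 = -4 * (-1)^1 = 4
i=2: S_2 = -4 * (-1)^2 = -4
i=3: S_3 = -4 * (-1)^3 = 4
The first 4 terms are: [-4, 4, -4, 4]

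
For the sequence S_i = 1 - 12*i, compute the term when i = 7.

S_7 = 1 + -12*7 = 1 + -84 = -83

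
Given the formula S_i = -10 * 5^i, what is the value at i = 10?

S_10 = -10 * 5^10 = -10 * 9765625 = -97656250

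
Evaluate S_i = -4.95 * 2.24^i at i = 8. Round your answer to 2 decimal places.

S_8 = -4.95 * 2.24^8 ≈ -4.95 * 633.8466 ≈ -3137.54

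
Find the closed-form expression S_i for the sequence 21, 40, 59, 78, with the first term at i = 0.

Check differences: 40 - 21 = 19
59 - 40 = 19
Common difference d = 19.
First term a = 21.
Formula: S_i = 21 + 19*i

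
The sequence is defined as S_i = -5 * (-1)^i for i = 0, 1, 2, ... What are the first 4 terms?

This is a geometric sequence.
i=0: S_0 = -5 * (-1)^0 = -5
i=1: S_1 = -5 * (-1)^1 = 5
i=2: S_2 = -5 * (-1)^2 = -5
i=3: S_3 = -5 * (-1)^3 = 5
The first 4 terms are: [-5, 5, -5, 5]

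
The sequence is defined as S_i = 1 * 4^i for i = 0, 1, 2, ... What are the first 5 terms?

This is a geometric sequence.
i=0: S_0 = 1 * 4^0 = 1
i=1: S_1 = 1 * 4^1 = 4
i=2: S_2 = 1 * 4^2 = 16
i=3: S_3 = 1 * 4^3 = 64
i=4: S_4 = 1 * 4^4 = 256
The first 5 terms are: [1, 4, 16, 64, 256]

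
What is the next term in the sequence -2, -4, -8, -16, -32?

Ratios: -4 / -2 = 2.0
This is a geometric sequence with common ratio r = 2.
Next term = -32 * 2 = -64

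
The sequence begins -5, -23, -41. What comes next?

Differences: -23 - -5 = -18
This is an arithmetic sequence with common difference d = -18.
Next term = -41 + -18 = -59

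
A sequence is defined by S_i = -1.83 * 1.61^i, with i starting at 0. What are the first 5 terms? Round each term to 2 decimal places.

This is a geometric sequence.
i=0: S_0 = -1.83 * 1.61^0 = -1.83
i=1: S_1 = -1.83 * 1.61^1 ≈ -2.95
i=2: S_2 = -1.83 * 1.61^2 ≈ -4.74
i=3: S_3 = -1.83 * 1.61^3 ≈ -7.64
i=4: S_4 = -1.83 * 1.61^4 ≈ -12.3
The first 5 terms are: [-1.83, -2.95, -4.74, -7.64, -12.3]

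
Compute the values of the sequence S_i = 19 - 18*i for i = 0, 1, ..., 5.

This is an arithmetic sequence.
i=0: S_0 = 19 + -18*0 = 19
i=1: S_1 = 19 + -18*1 = 1
i=2: S_2 = 19 + -18*2 = -17
i=3: S_3 = 19 + -18*3 = -35
i=4: S_4 = 19 + -18*4 = -53
i=5: S_5 = 19 + -18*5 = -71
The first 6 terms are: [19, 1, -17, -35, -53, -71]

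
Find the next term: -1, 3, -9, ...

Ratios: 3 / -1 = -3.0
This is a geometric sequence with common ratio r = -3.
Next term = -9 * -3 = 27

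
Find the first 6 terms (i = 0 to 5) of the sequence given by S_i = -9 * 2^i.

This is a geometric sequence.
i=0: S_0 = -9 * 2^0 = -9
i=1: S_1 = -9 * 2^1 = -18
i=2: S_2 = -9 * 2^2 = -36
i=3: S_3 = -9 * 2^3 = -72
i=4: S_4 = -9 * 2^4 = -144
i=5: S_5 = -9 * 2^5 = -288
The first 6 terms are: [-9, -18, -36, -72, -144, -288]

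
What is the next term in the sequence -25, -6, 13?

Differences: -6 - -25 = 19
This is an arithmetic sequence with common difference d = 19.
Next term = 13 + 19 = 32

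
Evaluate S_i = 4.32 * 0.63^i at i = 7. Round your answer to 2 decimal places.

S_7 = 4.32 * 0.63^7 ≈ 4.32 * 0.0394 ≈ 0.17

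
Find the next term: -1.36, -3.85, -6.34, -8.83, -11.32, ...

Differences: -3.85 - -1.36 = -2.49
This is an arithmetic sequence with common difference d = -2.49.
Next term = -11.32 + -2.49 = -13.81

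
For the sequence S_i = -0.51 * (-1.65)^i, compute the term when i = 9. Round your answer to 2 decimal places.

S_9 = -0.51 * (-1.65)^9 ≈ -0.51 * -90.6474 ≈ 46.23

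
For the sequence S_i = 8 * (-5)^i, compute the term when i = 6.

S_6 = 8 * (-5)^6 = 8 * 15625 = 125000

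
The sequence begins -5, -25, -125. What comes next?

Ratios: -25 / -5 = 5.0
This is a geometric sequence with common ratio r = 5.
Next term = -125 * 5 = -625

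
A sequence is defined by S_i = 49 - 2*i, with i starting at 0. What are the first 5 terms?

This is an arithmetic sequence.
i=0: S_0 = 49 + -2*0 = 49
i=1: S_1 = 49 + -2*1 = 47
i=2: S_2 = 49 + -2*2 = 45
i=3: S_3 = 49 + -2*3 = 43
i=4: S_4 = 49 + -2*4 = 41
The first 5 terms are: [49, 47, 45, 43, 41]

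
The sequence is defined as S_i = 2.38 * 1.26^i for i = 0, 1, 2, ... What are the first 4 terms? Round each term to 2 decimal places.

This is a geometric sequence.
i=0: S_0 = 2.38 * 1.26^0 = 2.38
i=1: S_1 = 2.38 * 1.26^1 ≈ 3.0
i=2: S_2 = 2.38 * 1.26^2 ≈ 3.78
i=3: S_3 = 2.38 * 1.26^3 ≈ 4.76
The first 4 terms are: [2.38, 3.0, 3.78, 4.76]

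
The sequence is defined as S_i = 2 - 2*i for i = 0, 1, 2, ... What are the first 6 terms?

This is an arithmetic sequence.
i=0: S_0 = 2 + -2*0 = 2
i=1: S_1 = 2 + -2*1 = 0
i=2: S_2 = 2 + -2*2 = -2
i=3: S_3 = 2 + -2*3 = -4
i=4: S_4 = 2 + -2*4 = -6
i=5: S_5 = 2 + -2*5 = -8
The first 6 terms are: [2, 0, -2, -4, -6, -8]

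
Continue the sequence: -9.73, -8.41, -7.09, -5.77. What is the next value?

Differences: -8.41 - -9.73 = 1.32
This is an arithmetic sequence with common difference d = 1.32.
Next term = -5.77 + 1.32 = -4.45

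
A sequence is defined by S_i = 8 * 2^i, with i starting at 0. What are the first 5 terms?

This is a geometric sequence.
i=0: S_0 = 8 * 2^0 = 8
i=1: S_1 = 8 * 2^1 = 16
i=2: S_2 = 8 * 2^2 = 32
i=3: S_3 = 8 * 2^3 = 64
i=4: S_4 = 8 * 2^4 = 128
The first 5 terms are: [8, 16, 32, 64, 128]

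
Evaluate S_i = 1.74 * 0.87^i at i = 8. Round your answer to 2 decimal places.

S_8 = 1.74 * 0.87^8 ≈ 1.74 * 0.3282 ≈ 0.57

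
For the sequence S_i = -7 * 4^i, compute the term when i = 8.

S_8 = -7 * 4^8 = -7 * 65536 = -458752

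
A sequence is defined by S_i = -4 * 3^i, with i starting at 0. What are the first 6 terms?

This is a geometric sequence.
i=0: S_0 = -4 * 3^0 = -4
i=1: S_1 = -4 * 3^1 = -12
i=2: S_2 = -4 * 3^2 = -36
i=3: S_3 = -4 * 3^3 = -108
i=4: S_4 = -4 * 3^4 = -324
i=5: S_5 = -4 * 3^5 = -972
The first 6 terms are: [-4, -12, -36, -108, -324, -972]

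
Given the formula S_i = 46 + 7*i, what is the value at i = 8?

S_8 = 46 + 7*8 = 46 + 56 = 102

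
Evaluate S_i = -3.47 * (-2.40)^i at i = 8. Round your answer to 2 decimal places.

S_8 = -3.47 * (-2.4)^8 ≈ -3.47 * 1100.7531 ≈ -3819.61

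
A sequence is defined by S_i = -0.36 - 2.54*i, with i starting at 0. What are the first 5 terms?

This is an arithmetic sequence.
i=0: S_0 = -0.36 + -2.54*0 = -0.36
i=1: S_1 = -0.36 + -2.54*1 = -2.9
i=2: S_2 = -0.36 + -2.54*2 = -5.44
i=3: S_3 = -0.36 + -2.54*3 = -7.98
i=4: S_4 = -0.36 + -2.54*4 = -10.52
The first 5 terms are: [-0.36, -2.9, -5.44, -7.98, -10.52]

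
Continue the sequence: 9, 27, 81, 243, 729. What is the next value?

Ratios: 27 / 9 = 3.0
This is a geometric sequence with common ratio r = 3.
Next term = 729 * 3 = 2187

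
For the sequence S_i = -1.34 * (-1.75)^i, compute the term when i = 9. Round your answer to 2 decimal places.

S_9 = -1.34 * (-1.75)^9 ≈ -1.34 * -153.9368 ≈ 206.28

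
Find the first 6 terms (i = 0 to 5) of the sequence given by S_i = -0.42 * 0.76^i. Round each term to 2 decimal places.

This is a geometric sequence.
i=0: S_0 = -0.42 * 0.76^0 = -0.42
i=1: S_1 = -0.42 * 0.76^1 ≈ -0.32
i=2: S_2 = -0.42 * 0.76^2 ≈ -0.24
i=3: S_3 = -0.42 * 0.76^3 ≈ -0.18
i=4: S_4 = -0.42 * 0.76^4 ≈ -0.14
i=5: S_5 = -0.42 * 0.76^5 ≈ -0.11
The first 6 terms are: [-0.42, -0.32, -0.24, -0.18, -0.14, -0.11]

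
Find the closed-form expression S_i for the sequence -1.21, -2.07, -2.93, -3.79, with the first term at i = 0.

Check differences: -2.07 - -1.21 = -0.86
-2.93 - -2.07 = -0.86
Common difference d = -0.86.
First term a = -1.21.
Formula: S_i = -1.21 - 0.86*i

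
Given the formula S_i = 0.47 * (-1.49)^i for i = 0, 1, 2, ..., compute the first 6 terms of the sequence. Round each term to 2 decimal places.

This is a geometric sequence.
i=0: S_0 = 0.47 * (-1.49)^0 = 0.47
i=1: S_1 = 0.47 * (-1.49)^1 ≈ -0.7
i=2: S_2 = 0.47 * (-1.49)^2 ≈ 1.04
i=3: S_3 = 0.47 * (-1.49)^3 ≈ -1.55
i=4: S_4 = 0.47 * (-1.49)^4 ≈ 2.32
i=5: S_5 = 0.47 * (-1.49)^5 ≈ -3.45
The first 6 terms are: [0.47, -0.7, 1.04, -1.55, 2.32, -3.45]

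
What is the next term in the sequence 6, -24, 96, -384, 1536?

Ratios: -24 / 6 = -4.0
This is a geometric sequence with common ratio r = -4.
Next term = 1536 * -4 = -6144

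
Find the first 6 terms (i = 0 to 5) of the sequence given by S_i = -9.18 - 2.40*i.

This is an arithmetic sequence.
i=0: S_0 = -9.18 + -2.4*0 = -9.18
i=1: S_1 = -9.18 + -2.4*1 = -11.58
i=2: S_2 = -9.18 + -2.4*2 = -13.98
i=3: S_3 = -9.18 + -2.4*3 = -16.38
i=4: S_4 = -9.18 + -2.4*4 = -18.78
i=5: S_5 = -9.18 + -2.4*5 = -21.18
The first 6 terms are: [-9.18, -11.58, -13.98, -16.38, -18.78, -21.18]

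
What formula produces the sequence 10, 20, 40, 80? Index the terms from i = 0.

Check ratios: 20 / 10 = 2.0
Common ratio r = 2.
First term a = 10.
Formula: S_i = 10 * 2^i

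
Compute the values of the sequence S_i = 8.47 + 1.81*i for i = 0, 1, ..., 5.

This is an arithmetic sequence.
i=0: S_0 = 8.47 + 1.81*0 = 8.47
i=1: S_1 = 8.47 + 1.81*1 = 10.28
i=2: S_2 = 8.47 + 1.81*2 = 12.09
i=3: S_3 = 8.47 + 1.81*3 = 13.9
i=4: S_4 = 8.47 + 1.81*4 = 15.71
i=5: S_5 = 8.47 + 1.81*5 = 17.52
The first 6 terms are: [8.47, 10.28, 12.09, 13.9, 15.71, 17.52]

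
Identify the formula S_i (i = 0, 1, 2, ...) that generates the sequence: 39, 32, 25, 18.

Check differences: 32 - 39 = -7
25 - 32 = -7
Common difference d = -7.
First term a = 39.
Formula: S_i = 39 - 7*i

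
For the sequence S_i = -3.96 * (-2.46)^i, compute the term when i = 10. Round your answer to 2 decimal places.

S_10 = -3.96 * (-2.46)^10 ≈ -3.96 * 8116.1688 ≈ -32140.03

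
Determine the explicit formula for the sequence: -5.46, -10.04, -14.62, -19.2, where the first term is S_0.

Check differences: -10.04 - -5.46 = -4.58
-14.62 - -10.04 = -4.58
Common difference d = -4.58.
First term a = -5.46.
Formula: S_i = -5.46 - 4.58*i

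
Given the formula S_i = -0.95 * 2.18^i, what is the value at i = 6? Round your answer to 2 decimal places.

S_6 = -0.95 * 2.18^6 ≈ -0.95 * 107.3344 ≈ -101.97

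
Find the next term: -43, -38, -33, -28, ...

Differences: -38 - -43 = 5
This is an arithmetic sequence with common difference d = 5.
Next term = -28 + 5 = -23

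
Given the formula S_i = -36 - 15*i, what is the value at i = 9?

S_9 = -36 + -15*9 = -36 + -135 = -171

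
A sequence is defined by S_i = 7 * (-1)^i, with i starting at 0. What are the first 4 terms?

This is a geometric sequence.
i=0: S_0 = 7 * (-1)^0 = 7
i=1: S_1 = 7 * (-1)^1 = -7
i=2: S_2 = 7 * (-1)^2 = 7
i=3: S_3 = 7 * (-1)^3 = -7
The first 4 terms are: [7, -7, 7, -7]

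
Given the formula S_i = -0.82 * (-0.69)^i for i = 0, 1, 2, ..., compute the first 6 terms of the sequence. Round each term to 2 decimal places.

This is a geometric sequence.
i=0: S_0 = -0.82 * (-0.69)^0 = -0.82
i=1: S_1 = -0.82 * (-0.69)^1 ≈ 0.57
i=2: S_2 = -0.82 * (-0.69)^2 ≈ -0.39
i=3: S_3 = -0.82 * (-0.69)^3 ≈ 0.27
i=4: S_4 = -0.82 * (-0.69)^4 ≈ -0.19
i=5: S_5 = -0.82 * (-0.69)^5 ≈ 0.13
The first 6 terms are: [-0.82, 0.57, -0.39, 0.27, -0.19, 0.13]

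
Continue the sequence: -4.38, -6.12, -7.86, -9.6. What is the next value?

Differences: -6.12 - -4.38 = -1.74
This is an arithmetic sequence with common difference d = -1.74.
Next term = -9.6 + -1.74 = -11.34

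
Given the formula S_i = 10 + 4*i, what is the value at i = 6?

S_6 = 10 + 4*6 = 10 + 24 = 34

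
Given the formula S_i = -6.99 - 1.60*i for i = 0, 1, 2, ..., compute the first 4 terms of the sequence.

This is an arithmetic sequence.
i=0: S_0 = -6.99 + -1.6*0 = -6.99
i=1: S_1 = -6.99 + -1.6*1 = -8.59
i=2: S_2 = -6.99 + -1.6*2 = -10.19
i=3: S_3 = -6.99 + -1.6*3 = -11.79
The first 4 terms are: [-6.99, -8.59, -10.19, -11.79]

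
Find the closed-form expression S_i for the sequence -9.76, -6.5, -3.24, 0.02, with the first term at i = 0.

Check differences: -6.5 - -9.76 = 3.26
-3.24 - -6.5 = 3.26
Common difference d = 3.26.
First term a = -9.76.
Formula: S_i = -9.76 + 3.26*i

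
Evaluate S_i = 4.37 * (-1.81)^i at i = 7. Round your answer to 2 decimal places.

S_7 = 4.37 * (-1.81)^7 ≈ 4.37 * -63.6429 ≈ -278.12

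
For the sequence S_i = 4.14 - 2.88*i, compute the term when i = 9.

S_9 = 4.14 + -2.88*9 = 4.14 + -25.92 = -21.78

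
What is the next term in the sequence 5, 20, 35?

Differences: 20 - 5 = 15
This is an arithmetic sequence with common difference d = 15.
Next term = 35 + 15 = 50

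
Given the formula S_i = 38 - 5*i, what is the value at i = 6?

S_6 = 38 + -5*6 = 38 + -30 = 8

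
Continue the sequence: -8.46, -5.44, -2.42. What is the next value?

Differences: -5.44 - -8.46 = 3.02
This is an arithmetic sequence with common difference d = 3.02.
Next term = -2.42 + 3.02 = 0.6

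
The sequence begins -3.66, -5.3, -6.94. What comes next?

Differences: -5.3 - -3.66 = -1.64
This is an arithmetic sequence with common difference d = -1.64.
Next term = -6.94 + -1.64 = -8.58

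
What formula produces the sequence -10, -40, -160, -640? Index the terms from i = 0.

Check ratios: -40 / -10 = 4.0
Common ratio r = 4.
First term a = -10.
Formula: S_i = -10 * 4^i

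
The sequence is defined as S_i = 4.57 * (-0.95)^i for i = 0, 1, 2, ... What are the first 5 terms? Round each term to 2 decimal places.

This is a geometric sequence.
i=0: S_0 = 4.57 * (-0.95)^0 = 4.57
i=1: S_1 = 4.57 * (-0.95)^1 ≈ -4.34
i=2: S_2 = 4.57 * (-0.95)^2 ≈ 4.12
i=3: S_3 = 4.57 * (-0.95)^3 ≈ -3.92
i=4: S_4 = 4.57 * (-0.95)^4 ≈ 3.72
The first 5 terms are: [4.57, -4.34, 4.12, -3.92, 3.72]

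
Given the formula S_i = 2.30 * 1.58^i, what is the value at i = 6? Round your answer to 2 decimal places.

S_6 = 2.3 * 1.58^6 ≈ 2.3 * 15.5576 ≈ 35.78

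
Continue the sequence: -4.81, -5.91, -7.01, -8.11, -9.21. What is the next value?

Differences: -5.91 - -4.81 = -1.1
This is an arithmetic sequence with common difference d = -1.1.
Next term = -9.21 + -1.1 = -10.31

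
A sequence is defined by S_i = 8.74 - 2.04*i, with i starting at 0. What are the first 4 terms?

This is an arithmetic sequence.
i=0: S_0 = 8.74 + -2.04*0 = 8.74
i=1: S_1 = 8.74 + -2.04*1 = 6.7
i=2: S_2 = 8.74 + -2.04*2 = 4.66
i=3: S_3 = 8.74 + -2.04*3 = 2.62
The first 4 terms are: [8.74, 6.7, 4.66, 2.62]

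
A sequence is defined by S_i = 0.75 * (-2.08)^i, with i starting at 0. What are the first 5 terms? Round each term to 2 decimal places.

This is a geometric sequence.
i=0: S_0 = 0.75 * (-2.08)^0 = 0.75
i=1: S_1 = 0.75 * (-2.08)^1 = -1.56
i=2: S_2 = 0.75 * (-2.08)^2 ≈ 3.24
i=3: S_3 = 0.75 * (-2.08)^3 ≈ -6.75
i=4: S_4 = 0.75 * (-2.08)^4 ≈ 14.04
The first 5 terms are: [0.75, -1.56, 3.24, -6.75, 14.04]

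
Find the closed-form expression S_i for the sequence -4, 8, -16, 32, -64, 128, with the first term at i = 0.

Check ratios: 8 / -4 = -2.0
Common ratio r = -2.
First term a = -4.
Formula: S_i = -4 * (-2)^i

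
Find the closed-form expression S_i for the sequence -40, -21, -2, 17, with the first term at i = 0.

Check differences: -21 - -40 = 19
-2 - -21 = 19
Common difference d = 19.
First term a = -40.
Formula: S_i = -40 + 19*i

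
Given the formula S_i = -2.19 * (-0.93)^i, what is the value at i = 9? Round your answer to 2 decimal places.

S_9 = -2.19 * (-0.93)^9 ≈ -2.19 * -0.5204 ≈ 1.14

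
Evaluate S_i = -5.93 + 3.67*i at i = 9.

S_9 = -5.93 + 3.67*9 = -5.93 + 33.03 = 27.1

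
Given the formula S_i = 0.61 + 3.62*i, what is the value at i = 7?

S_7 = 0.61 + 3.62*7 = 0.61 + 25.34 = 25.95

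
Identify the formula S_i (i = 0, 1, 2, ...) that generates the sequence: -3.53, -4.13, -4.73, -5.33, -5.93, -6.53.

Check differences: -4.13 - -3.53 = -0.6
-4.73 - -4.13 = -0.6
Common difference d = -0.6.
First term a = -3.53.
Formula: S_i = -3.53 - 0.60*i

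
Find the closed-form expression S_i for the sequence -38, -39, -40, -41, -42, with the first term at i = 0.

Check differences: -39 - -38 = -1
-40 - -39 = -1
Common difference d = -1.
First term a = -38.
Formula: S_i = -38 - 1*i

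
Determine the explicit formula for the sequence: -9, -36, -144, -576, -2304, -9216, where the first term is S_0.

Check ratios: -36 / -9 = 4.0
Common ratio r = 4.
First term a = -9.
Formula: S_i = -9 * 4^i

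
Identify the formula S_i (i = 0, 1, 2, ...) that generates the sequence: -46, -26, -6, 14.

Check differences: -26 - -46 = 20
-6 - -26 = 20
Common difference d = 20.
First term a = -46.
Formula: S_i = -46 + 20*i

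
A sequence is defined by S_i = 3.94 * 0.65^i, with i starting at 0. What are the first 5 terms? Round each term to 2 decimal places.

This is a geometric sequence.
i=0: S_0 = 3.94 * 0.65^0 = 3.94
i=1: S_1 = 3.94 * 0.65^1 ≈ 2.56
i=2: S_2 = 3.94 * 0.65^2 ≈ 1.66
i=3: S_3 = 3.94 * 0.65^3 ≈ 1.08
i=4: S_4 = 3.94 * 0.65^4 ≈ 0.7
The first 5 terms are: [3.94, 2.56, 1.66, 1.08, 0.7]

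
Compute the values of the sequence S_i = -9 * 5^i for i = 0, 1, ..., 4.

This is a geometric sequence.
i=0: S_0 = -9 * 5^0 = -9
i=1: S_1 = -9 * 5^1 = -45
i=2: S_2 = -9 * 5^2 = -225
i=3: S_3 = -9 * 5^3 = -1125
i=4: S_4 = -9 * 5^4 = -5625
The first 5 terms are: [-9, -45, -225, -1125, -5625]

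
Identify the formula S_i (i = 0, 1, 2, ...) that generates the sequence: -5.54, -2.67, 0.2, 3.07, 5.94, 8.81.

Check differences: -2.67 - -5.54 = 2.87
0.2 - -2.67 = 2.87
Common difference d = 2.87.
First term a = -5.54.
Formula: S_i = -5.54 + 2.87*i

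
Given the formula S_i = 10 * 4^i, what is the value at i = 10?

S_10 = 10 * 4^10 = 10 * 1048576 = 10485760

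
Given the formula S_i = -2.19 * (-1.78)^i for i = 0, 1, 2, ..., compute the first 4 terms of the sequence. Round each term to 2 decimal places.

This is a geometric sequence.
i=0: S_0 = -2.19 * (-1.78)^0 = -2.19
i=1: S_1 = -2.19 * (-1.78)^1 ≈ 3.9
i=2: S_2 = -2.19 * (-1.78)^2 ≈ -6.94
i=3: S_3 = -2.19 * (-1.78)^3 ≈ 12.35
The first 4 terms are: [-2.19, 3.9, -6.94, 12.35]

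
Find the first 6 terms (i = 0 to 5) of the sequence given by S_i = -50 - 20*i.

This is an arithmetic sequence.
i=0: S_0 = -50 + -20*0 = -50
i=1: S_1 = -50 + -20*1 = -70
i=2: S_2 = -50 + -20*2 = -90
i=3: S_3 = -50 + -20*3 = -110
i=4: S_4 = -50 + -20*4 = -130
i=5: S_5 = -50 + -20*5 = -150
The first 6 terms are: [-50, -70, -90, -110, -130, -150]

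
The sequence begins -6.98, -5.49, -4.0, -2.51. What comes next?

Differences: -5.49 - -6.98 = 1.49
This is an arithmetic sequence with common difference d = 1.49.
Next term = -2.51 + 1.49 = -1.02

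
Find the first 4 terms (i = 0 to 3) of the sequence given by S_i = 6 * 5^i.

This is a geometric sequence.
i=0: S_0 = 6 * 5^0 = 6
i=1: S_1 = 6 * 5^1 = 30
i=2: S_2 = 6 * 5^2 = 150
i=3: S_3 = 6 * 5^3 = 750
The first 4 terms are: [6, 30, 150, 750]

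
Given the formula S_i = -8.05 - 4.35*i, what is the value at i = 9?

S_9 = -8.05 + -4.35*9 = -8.05 + -39.15 = -47.2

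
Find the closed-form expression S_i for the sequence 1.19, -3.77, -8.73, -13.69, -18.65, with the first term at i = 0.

Check differences: -3.77 - 1.19 = -4.96
-8.73 - -3.77 = -4.96
Common difference d = -4.96.
First term a = 1.19.
Formula: S_i = 1.19 - 4.96*i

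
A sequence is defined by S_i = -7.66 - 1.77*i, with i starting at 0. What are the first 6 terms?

This is an arithmetic sequence.
i=0: S_0 = -7.66 + -1.77*0 = -7.66
i=1: S_1 = -7.66 + -1.77*1 = -9.43
i=2: S_2 = -7.66 + -1.77*2 = -11.2
i=3: S_3 = -7.66 + -1.77*3 = -12.97
i=4: S_4 = -7.66 + -1.77*4 = -14.74
i=5: S_5 = -7.66 + -1.77*5 = -16.51
The first 6 terms are: [-7.66, -9.43, -11.2, -12.97, -14.74, -16.51]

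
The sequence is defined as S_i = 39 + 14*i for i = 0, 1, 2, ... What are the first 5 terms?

This is an arithmetic sequence.
i=0: S_0 = 39 + 14*0 = 39
i=1: S_1 = 39 + 14*1 = 53
i=2: S_2 = 39 + 14*2 = 67
i=3: S_3 = 39 + 14*3 = 81
i=4: S_4 = 39 + 14*4 = 95
The first 5 terms are: [39, 53, 67, 81, 95]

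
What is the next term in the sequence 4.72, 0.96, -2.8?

Differences: 0.96 - 4.72 = -3.76
This is an arithmetic sequence with common difference d = -3.76.
Next term = -2.8 + -3.76 = -6.56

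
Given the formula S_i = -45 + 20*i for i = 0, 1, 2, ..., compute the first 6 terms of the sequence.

This is an arithmetic sequence.
i=0: S_0 = -45 + 20*0 = -45
i=1: S_1 = -45 + 20*1 = -25
i=2: S_2 = -45 + 20*2 = -5
i=3: S_3 = -45 + 20*3 = 15
i=4: S_4 = -45 + 20*4 = 35
i=5: S_5 = -45 + 20*5 = 55
The first 6 terms are: [-45, -25, -5, 15, 35, 55]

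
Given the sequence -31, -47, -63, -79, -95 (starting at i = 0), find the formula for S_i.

Check differences: -47 - -31 = -16
-63 - -47 = -16
Common difference d = -16.
First term a = -31.
Formula: S_i = -31 - 16*i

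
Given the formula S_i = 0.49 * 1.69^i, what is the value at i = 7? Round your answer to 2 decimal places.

S_7 = 0.49 * 1.69^7 ≈ 0.49 * 39.3738 ≈ 19.29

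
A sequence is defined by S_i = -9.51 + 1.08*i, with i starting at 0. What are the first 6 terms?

This is an arithmetic sequence.
i=0: S_0 = -9.51 + 1.08*0 = -9.51
i=1: S_1 = -9.51 + 1.08*1 = -8.43
i=2: S_2 = -9.51 + 1.08*2 = -7.35
i=3: S_3 = -9.51 + 1.08*3 = -6.27
i=4: S_4 = -9.51 + 1.08*4 = -5.19
i=5: S_5 = -9.51 + 1.08*5 = -4.11
The first 6 terms are: [-9.51, -8.43, -7.35, -6.27, -5.19, -4.11]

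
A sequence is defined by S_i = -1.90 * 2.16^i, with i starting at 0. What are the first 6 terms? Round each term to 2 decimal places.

This is a geometric sequence.
i=0: S_0 = -1.9 * 2.16^0 = -1.9
i=1: S_1 = -1.9 * 2.16^1 ≈ -4.1
i=2: S_2 = -1.9 * 2.16^2 ≈ -8.86
i=3: S_3 = -1.9 * 2.16^3 ≈ -19.15
i=4: S_4 = -1.9 * 2.16^4 ≈ -41.36
i=5: S_5 = -1.9 * 2.16^5 ≈ -89.34
The first 6 terms are: [-1.9, -4.1, -8.86, -19.15, -41.36, -89.34]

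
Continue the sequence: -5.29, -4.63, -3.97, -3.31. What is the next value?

Differences: -4.63 - -5.29 = 0.66
This is an arithmetic sequence with common difference d = 0.66.
Next term = -3.31 + 0.66 = -2.65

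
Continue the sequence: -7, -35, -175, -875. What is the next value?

Ratios: -35 / -7 = 5.0
This is a geometric sequence with common ratio r = 5.
Next term = -875 * 5 = -4375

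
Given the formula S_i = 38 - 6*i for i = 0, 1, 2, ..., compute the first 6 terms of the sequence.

This is an arithmetic sequence.
i=0: S_0 = 38 + -6*0 = 38
i=1: S_1 = 38 + -6*1 = 32
i=2: S_2 = 38 + -6*2 = 26
i=3: S_3 = 38 + -6*3 = 20
i=4: S_4 = 38 + -6*4 = 14
i=5: S_5 = 38 + -6*5 = 8
The first 6 terms are: [38, 32, 26, 20, 14, 8]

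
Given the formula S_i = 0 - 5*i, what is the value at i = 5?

S_5 = 0 + -5*5 = 0 + -25 = -25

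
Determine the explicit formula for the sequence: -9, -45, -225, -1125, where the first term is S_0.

Check ratios: -45 / -9 = 5.0
Common ratio r = 5.
First term a = -9.
Formula: S_i = -9 * 5^i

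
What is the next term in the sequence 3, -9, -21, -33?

Differences: -9 - 3 = -12
This is an arithmetic sequence with common difference d = -12.
Next term = -33 + -12 = -45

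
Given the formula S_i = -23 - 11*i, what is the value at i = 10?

S_10 = -23 + -11*10 = -23 + -110 = -133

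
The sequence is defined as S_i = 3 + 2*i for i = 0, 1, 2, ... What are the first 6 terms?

This is an arithmetic sequence.
i=0: S_0 = 3 + 2*0 = 3
i=1: S_1 = 3 + 2*1 = 5
i=2: S_2 = 3 + 2*2 = 7
i=3: S_3 = 3 + 2*3 = 9
i=4: S_4 = 3 + 2*4 = 11
i=5: S_5 = 3 + 2*5 = 13
The first 6 terms are: [3, 5, 7, 9, 11, 13]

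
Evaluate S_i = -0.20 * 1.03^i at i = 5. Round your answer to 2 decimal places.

S_5 = -0.2 * 1.03^5 ≈ -0.2 * 1.1593 ≈ -0.23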